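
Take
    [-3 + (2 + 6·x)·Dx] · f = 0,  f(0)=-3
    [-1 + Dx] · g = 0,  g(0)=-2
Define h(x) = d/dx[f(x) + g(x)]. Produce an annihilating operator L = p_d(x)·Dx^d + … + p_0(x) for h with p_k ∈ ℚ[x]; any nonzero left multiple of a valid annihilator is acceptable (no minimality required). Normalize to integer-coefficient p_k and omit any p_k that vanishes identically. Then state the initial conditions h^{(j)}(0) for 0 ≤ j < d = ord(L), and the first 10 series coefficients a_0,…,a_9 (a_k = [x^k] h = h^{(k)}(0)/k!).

L = (-33 - 18·x) + (23 - 24·x - 36·x^2)·Dx + (10 + 42·x + 36·x^2)·Dx^2  (order 2).
h: a_k = -13/2, 19/4, -259/16, 3613/96, -76609/768, 2066587/7680, -68201851/92160, 2659861693/1290240, -119693800249/20643840, 6104383758427/371589120, …
ICs: h(0) = -13/2, h′(0) = 19/4.

f: a_k = -3, -9/2, 27/8, -81/16, 1215/128, -5103/256, 45927/1024, -216513/2048, 8444007/32768, -42220035/65536, …
g: a_k = -2, -2, -1, -1/3, -1/12, -1/60, -1/360, -1/2520, -1/20160, -1/181440, …
f+g: L₀ = lclm(L_f,L_g), ord ≤ 1+1.
Derive L from L₀ (diff closure).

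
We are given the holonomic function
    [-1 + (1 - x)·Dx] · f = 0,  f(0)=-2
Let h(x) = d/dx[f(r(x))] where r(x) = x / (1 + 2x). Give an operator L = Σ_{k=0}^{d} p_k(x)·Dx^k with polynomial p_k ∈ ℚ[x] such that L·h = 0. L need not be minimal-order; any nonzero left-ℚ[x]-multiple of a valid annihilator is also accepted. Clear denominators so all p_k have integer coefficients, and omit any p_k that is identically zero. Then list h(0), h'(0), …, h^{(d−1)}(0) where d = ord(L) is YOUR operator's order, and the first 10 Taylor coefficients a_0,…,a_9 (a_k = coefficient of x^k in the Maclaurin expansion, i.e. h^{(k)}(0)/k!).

f: a_k = -2, -2, -2, -2, -2, -2, -2, -2, -2, -2, …
Change of var in L_f (x↦r) gives L₀.
h₀' ⇒ L via d/dx closure of L₀.
L = -4 + (-2 - 2·x)·Dx  (order 1).
h: a_k = -2, 4, -6, 8, -10, 12, -14, 16, -18, 20, …
ICs: h(0) = -2.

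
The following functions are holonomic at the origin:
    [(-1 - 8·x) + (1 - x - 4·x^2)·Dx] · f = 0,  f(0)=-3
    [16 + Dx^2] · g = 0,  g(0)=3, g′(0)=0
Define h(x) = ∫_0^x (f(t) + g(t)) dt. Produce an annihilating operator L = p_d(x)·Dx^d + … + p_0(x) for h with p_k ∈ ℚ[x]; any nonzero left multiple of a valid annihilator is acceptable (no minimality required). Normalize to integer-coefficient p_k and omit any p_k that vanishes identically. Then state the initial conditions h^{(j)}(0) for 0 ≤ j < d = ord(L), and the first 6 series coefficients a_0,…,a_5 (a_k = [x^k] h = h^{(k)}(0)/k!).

f: a_k = -3, -3, -15, -27, -87, -195, …
g: a_k = 3, 0, -24, 0, 32, 0, …
h₀=f+g: left-lcm gives L₀, ord ≤ 3.
∫: right-multiply L₀ by Dx.
L = (560 + 4608·x + 1664·x^2 + 6144·x^3 + 10240·x^4 + 16384·x^5)·Dx + (-208 + 272·x + 896·x^2 - 1408·x^3 - 1536·x^4 + 6144·x^5 + 8192·x^6)·Dx^2 + (35 + 288·x + 104·x^2 + 384·x^3 + 640·x^4 + 1024·x^5)·Dx^3 + (-13 + 17·x + 56·x^2 - 88·x^3 - 96·x^4 + 384·x^5 + 512·x^6)·Dx^4  (order 4).
h: a_k = 0, 0, -3/2, -13, -27/4, -11, …
ICs: h(0) = 0, h′(0) = 0, h′′(0) = -3, h′′′(0) = -78.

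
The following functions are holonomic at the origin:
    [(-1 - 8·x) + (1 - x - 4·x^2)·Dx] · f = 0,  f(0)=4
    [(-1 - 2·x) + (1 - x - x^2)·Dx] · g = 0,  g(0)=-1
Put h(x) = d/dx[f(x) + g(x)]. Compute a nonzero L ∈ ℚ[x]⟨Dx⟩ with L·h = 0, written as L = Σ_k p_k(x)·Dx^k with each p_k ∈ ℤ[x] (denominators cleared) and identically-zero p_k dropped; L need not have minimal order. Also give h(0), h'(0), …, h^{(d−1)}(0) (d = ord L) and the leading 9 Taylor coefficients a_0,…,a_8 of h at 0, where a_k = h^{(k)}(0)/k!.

L = (-6 - 216·x - 240·x^2 - 984·x^3 - 1554·x^4 - 1440·x^5 + 576·x^6) + (6 + 54·x + 66·x^2 + 144·x^3 - 177·x^4 - 1506·x^5 - 672·x^6 + 384·x^7)·Dx + (-1 + 2·x - 11·x^2 - 2·x^3 + 122·x^4 + 9·x^5 - 243·x^6 - 48·x^7 + 48·x^8)·Dx^2  (order 2).
h: a_k = 3, 36, 99, 444, 1260, 4266, 12201, 37008, 104949, …
ICs: h(0) = 3, h′(0) = 36.

f: a_k = 4, 4, 20, 36, 116, 260, 724, 1764, 4660, …
g: a_k = -1, -1, -2, -3, -5, -8, -13, -21, -34, …
Sum ⇒ L₀ = lclm(L_f,L_g) in ℚ(x)⟨Dx⟩.
h₀' ⇒ L via d/dx closure of L₀.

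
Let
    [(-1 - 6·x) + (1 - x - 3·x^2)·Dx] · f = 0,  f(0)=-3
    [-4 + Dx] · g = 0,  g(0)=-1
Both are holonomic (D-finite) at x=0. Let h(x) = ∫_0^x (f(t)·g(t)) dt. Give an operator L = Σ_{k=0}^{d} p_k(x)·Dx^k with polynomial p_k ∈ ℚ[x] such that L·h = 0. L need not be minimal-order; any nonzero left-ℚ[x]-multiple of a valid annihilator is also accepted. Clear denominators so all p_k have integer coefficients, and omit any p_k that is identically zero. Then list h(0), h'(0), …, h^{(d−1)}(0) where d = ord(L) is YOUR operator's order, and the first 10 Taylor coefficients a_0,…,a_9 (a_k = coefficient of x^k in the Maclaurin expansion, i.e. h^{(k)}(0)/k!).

f: a_k = -3, -3, -12, -21, -57, -120, -291, -651, -1524, -3477, …
g: a_k = -1, -4, -8, -32/3, -32/3, -128/15, -256/45, -1024/315, -512/315, -2048/2835, …
L₀ := L_f ⊗_s L_g (sym. prod.), ord ≤ 1.
h=∫₀ˣh₀: take L = L₀·Dx.
L = (5 + 2·x - 12·x^2)·Dx + (-1 + x + 3·x^2)·Dx^2  (order 2).
h: a_k = 0, 3, 15/2, 16, 125/4, 301/5, 1754/15, 695/3, 392303/840, 180728/189, …
ICs: h(0) = 0, h′(0) = 3.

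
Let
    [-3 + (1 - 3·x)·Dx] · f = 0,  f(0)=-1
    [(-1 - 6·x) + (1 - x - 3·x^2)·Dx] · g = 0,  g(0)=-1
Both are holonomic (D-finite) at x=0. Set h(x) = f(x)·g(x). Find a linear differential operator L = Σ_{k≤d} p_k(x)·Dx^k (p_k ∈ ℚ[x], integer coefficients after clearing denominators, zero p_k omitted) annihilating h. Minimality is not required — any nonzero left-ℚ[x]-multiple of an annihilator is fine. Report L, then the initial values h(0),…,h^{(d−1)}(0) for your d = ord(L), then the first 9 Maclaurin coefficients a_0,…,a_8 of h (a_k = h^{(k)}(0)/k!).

f: a_k = -1, -3, -9, -27, -81, -243, -729, -2187, -6561, …
g: a_k = -1, -1, -4, -7, -19, -40, -97, -217, -508, …
f·g: L₀ = L_f ⊗_s L_g, ord ≤ 1·1.
L = (-4 + 27·x^2) + (1 - 4·x + 9·x^3)·Dx  (order 1).
h: a_k = 1, 4, 16, 55, 184, 592, 1873, 5836, 18016, …
ICs: h(0) = 1.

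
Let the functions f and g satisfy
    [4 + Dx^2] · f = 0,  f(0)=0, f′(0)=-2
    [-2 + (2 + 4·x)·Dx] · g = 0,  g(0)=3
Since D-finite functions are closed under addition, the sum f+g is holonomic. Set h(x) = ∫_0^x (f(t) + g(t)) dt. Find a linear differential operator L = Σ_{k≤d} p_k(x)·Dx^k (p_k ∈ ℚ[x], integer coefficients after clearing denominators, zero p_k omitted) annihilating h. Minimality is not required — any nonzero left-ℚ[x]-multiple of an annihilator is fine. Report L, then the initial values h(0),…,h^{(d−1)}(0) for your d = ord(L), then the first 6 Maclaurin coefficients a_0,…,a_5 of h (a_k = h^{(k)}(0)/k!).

f: a_k = 0, -2, 0, 4/3, 0, -4/15, …
g: a_k = 3, 3, -3/2, 3/2, -15/8, 21/8, …
Sum ⇒ L₀ = lclm(L_f,L_g) in ℚ(x)⟨Dx⟩.
Integrate: L := L₀·Dx.
L = (-28 - 64·x - 64·x^2)·Dx + (12 + 88·x + 192·x^2 + 128·x^3)·Dx^2 + (-7 - 16·x - 16·x^2)·Dx^3 + (3 + 22·x + 48·x^2 + 32·x^3)·Dx^4  (order 4).
h: a_k = 0, 3, 1/2, -1/2, 17/24, -3/8, …
ICs: h(0) = 0, h′(0) = 3, h′′(0) = 1, h′′′(0) = -3.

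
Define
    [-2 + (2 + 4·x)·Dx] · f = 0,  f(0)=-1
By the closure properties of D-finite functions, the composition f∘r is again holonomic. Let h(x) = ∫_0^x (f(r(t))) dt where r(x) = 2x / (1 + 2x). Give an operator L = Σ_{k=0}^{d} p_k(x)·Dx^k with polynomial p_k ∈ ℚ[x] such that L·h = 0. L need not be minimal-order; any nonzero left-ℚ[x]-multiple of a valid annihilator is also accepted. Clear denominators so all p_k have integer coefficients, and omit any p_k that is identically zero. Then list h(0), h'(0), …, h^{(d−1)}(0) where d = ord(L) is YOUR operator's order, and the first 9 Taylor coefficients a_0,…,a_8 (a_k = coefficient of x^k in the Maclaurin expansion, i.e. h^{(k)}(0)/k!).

L = -2·Dx + (1 + 8·x + 12·x^2)·Dx^2  (order 2).
h: a_k = 0, -1, -1, 2, -5, 74/5, -50, 1308/7, -753, …
ICs: h(0) = 0, h′(0) = -1.

f: a_k = -1, -1, 1/2, -1/2, 5/8, -7/8, 21/16, -33/16, 429/128, …
L₀ from L_f via x↦r, Dx↦r'^{-1}Dx.
Integrate: L := L₀·Dx.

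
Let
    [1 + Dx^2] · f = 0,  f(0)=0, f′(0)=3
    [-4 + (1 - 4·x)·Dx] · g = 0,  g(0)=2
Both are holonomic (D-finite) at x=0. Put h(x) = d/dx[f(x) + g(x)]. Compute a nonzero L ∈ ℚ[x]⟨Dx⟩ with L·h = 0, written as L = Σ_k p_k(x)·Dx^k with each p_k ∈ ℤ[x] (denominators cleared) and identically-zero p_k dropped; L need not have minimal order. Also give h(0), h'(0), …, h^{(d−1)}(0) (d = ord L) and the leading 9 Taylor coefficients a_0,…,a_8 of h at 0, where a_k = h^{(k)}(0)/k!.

L = (1544 - 64·x + 128·x^2) + (-97 + 396·x - 48·x^2 + 64·x^3)·Dx + (1544 - 64·x + 128·x^2)·Dx^2 + (-97 + 396·x - 48·x^2 + 64·x^3)·Dx^3  (order 3).
h: a_k = 11, 64, 765/2, 2048, 81921/8, 49152, 55050239/240, 1048576, 63417876481/13440, …
ICs: h(0) = 11, h′(0) = 64, h′′(0) = 765.

f: a_k = 0, 3, 0, -1/2, 0, 1/40, 0, -1/1680, 0, …
g: a_k = 2, 8, 32, 128, 512, 2048, 8192, 32768, 131072, …
f+g: L₀ = lclm(L_f,L_g), ord ≤ 2+1.
Derive L from L₀ (diff closure).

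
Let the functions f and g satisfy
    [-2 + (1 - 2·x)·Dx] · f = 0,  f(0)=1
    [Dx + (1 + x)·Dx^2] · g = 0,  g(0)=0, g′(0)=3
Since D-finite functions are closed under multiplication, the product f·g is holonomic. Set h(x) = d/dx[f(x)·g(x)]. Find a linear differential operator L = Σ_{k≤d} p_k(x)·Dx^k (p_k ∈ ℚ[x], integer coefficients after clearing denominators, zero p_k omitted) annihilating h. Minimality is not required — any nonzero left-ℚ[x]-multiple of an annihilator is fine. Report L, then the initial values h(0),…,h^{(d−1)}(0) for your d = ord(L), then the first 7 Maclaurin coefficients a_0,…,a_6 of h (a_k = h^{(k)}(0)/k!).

L = 8 + (4 + 10·x)·Dx + (-1 + x + 2·x^2)·Dx^2  (order 2).
h: a_k = 3, 9, 30, 77, 391/2, 2331/5, 5454/5, …
ICs: h(0) = 3, h′(0) = 9.

f: a_k = 1, 2, 4, 8, 16, 32, 64, …
g: a_k = 0, 3, -3/2, 1, -3/4, 3/5, -1/2, …
L₀ := L_f ⊗_s L_g (sym. prod.), ord ≤ 2.
h₀' ⇒ L via d/dx closure of L₀.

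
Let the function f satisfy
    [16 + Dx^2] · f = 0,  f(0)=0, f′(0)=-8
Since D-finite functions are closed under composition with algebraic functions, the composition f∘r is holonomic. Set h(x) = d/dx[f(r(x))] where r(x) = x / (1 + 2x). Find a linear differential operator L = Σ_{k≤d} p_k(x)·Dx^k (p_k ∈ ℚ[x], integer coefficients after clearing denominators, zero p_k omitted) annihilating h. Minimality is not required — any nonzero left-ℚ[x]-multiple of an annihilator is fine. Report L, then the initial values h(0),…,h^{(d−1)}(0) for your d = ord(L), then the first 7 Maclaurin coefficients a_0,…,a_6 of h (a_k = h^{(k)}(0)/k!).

L = (40 + 96·x + 96·x^2) + (12 + 72·x + 144·x^2 + 96·x^3)·Dx + (1 + 8·x + 24·x^2 + 32·x^3 + 16·x^4)·Dx^2  (order 2).
h: a_k = -8, 32, -32, -256, 5504/3, -7680, 1131008/45, …
ICs: h(0) = -8, h′(0) = 32.

f: a_k = 0, -8, 0, 64/3, 0, -256/15, 0, …
Substitute x→r, Dx→(1/r')Dx; clear ⇒ L₀.
Differentiate: ansatz ord ≤ ord L₀ ⇒ L.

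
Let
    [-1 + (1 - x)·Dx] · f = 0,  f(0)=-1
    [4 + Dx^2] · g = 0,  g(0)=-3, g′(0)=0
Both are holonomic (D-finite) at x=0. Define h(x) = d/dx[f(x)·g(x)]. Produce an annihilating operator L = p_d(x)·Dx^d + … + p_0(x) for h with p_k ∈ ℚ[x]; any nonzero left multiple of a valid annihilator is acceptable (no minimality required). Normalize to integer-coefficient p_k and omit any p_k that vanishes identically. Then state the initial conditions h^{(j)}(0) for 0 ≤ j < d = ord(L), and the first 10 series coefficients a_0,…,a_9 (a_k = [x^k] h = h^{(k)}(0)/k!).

f: a_k = -1, -1, -1, -1, -1, -1, -1, -1, -1, -1, …
g: a_k = -3, 0, 6, 0, -2, 0, 4/15, 0, -2/105, 0, …
L₀ := L_f ⊗_s L_g (sym. prod.), ord ≤ 2.
Differentiate: ansatz ord ≤ ord L₀ ⇒ L.
L = (2 - 8·x + 4·x^2) + (-2 + 2·x)·Dx + (1 - 2·x + x^2)·Dx^2  (order 2).
h: a_k = 3, -6, -9, -4, -5, -38/5, -133/15, -1048/105, -393/35, -11798/945, …
ICs: h(0) = 3, h′(0) = -6.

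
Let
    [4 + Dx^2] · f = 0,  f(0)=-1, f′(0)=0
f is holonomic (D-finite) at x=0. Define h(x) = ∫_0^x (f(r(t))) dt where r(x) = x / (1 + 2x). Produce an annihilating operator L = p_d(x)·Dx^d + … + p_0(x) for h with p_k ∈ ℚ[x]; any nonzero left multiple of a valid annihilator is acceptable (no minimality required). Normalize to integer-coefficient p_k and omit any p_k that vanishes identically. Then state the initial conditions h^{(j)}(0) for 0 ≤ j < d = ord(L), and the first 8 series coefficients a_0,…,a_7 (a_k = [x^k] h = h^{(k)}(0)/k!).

f: a_k = -1, 0, 2, 0, -2/3, 0, 4/45, 0, …
L₀ from L_f via x↦r, Dx↦r'^{-1}Dx.
∫: right-multiply L₀ by Dx.
L = 4·Dx + (4 + 24·x + 48·x^2 + 32·x^3)·Dx^2 + (1 + 8·x + 24·x^2 + 32·x^3 + 16·x^4)·Dx^3  (order 3).
h: a_k = 0, -1, 0, 2/3, -2, 14/3, -88/9, 6004/315, …
ICs: h(0) = 0, h′(0) = -1, h′′(0) = 0.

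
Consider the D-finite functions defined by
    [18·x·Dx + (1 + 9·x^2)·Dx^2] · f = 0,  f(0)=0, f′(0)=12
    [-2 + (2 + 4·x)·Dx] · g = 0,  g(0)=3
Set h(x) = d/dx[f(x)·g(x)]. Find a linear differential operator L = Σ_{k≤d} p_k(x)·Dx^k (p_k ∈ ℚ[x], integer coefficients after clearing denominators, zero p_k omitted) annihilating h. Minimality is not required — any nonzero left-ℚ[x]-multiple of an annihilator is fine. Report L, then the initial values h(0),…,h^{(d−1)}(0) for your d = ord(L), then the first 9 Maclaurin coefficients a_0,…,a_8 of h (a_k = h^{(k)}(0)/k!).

f: a_k = 0, 12, 0, -36, 0, 972/5, 0, -8748/7, 0, …
g: a_k = 3, 3, -3/2, 3/2, -15/8, 21/8, -63/16, 99/16, -1287/128, …
f·g: L₀ = L_f ⊗_s L_g, ord ≤ 2·1.
h=h₀': d/dx-closure on L₀ ⇒ L.
L = (5 + 60·x - 84·x^2 - 324·x^3 - 81·x^4) + (8 + 58·x + 18·x^2 - 618·x^3 - 1134·x^4 - 324·x^5)·Dx + (1 - 2·x - 14·x^2 - 54·x^3 - 219·x^4 - 324·x^5 - 108·x^6)·Dx^2  (order 2).
h: a_k = 36, 72, -378, -360, 6147/2, 16821/5, -562869/20, -973782/35, 55994733/224, …
ICs: h(0) = 36, h′(0) = 72.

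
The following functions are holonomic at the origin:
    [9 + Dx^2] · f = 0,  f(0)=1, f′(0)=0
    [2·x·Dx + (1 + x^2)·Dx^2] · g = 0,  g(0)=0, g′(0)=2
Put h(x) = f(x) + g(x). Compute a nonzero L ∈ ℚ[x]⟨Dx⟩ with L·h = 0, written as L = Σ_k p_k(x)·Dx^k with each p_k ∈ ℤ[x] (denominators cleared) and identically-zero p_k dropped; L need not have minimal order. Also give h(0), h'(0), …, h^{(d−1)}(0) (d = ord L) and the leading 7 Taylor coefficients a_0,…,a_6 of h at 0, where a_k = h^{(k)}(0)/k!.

f: a_k = 1, 0, -9/2, 0, 27/8, 0, -81/80, …
g: a_k = 0, 2, 0, -2/3, 0, 2/5, 0, …
f+g: L₀ = lclm(L_f,L_g), ord ≤ 2+2.
L = (-54·x + 540·x^3 + 162·x^5)·Dx + (63 + 279·x^2 + 297·x^4 + 81·x^6)·Dx^2 + (-6·x + 60·x^3 + 18·x^5)·Dx^3 + (7 + 31·x^2 + 33·x^4 + 9·x^6)·Dx^4  (order 4).
h: a_k = 1, 2, -9/2, -2/3, 27/8, 2/5, -81/80, …
ICs: h(0) = 1, h′(0) = 2, h′′(0) = -9, h′′′(0) = -4.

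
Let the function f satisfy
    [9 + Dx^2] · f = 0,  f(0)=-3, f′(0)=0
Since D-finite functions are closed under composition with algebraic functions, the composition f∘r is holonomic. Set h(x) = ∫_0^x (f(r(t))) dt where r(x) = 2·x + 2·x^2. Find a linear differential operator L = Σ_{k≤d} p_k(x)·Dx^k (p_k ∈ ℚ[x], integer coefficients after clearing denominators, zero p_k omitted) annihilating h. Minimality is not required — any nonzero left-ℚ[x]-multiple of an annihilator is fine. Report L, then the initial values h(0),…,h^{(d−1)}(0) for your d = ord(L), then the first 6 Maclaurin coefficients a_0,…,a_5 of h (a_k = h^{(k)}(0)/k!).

f: a_k = -3, 0, 27/2, 0, -81/8, 0, …
f∘r: x↦r, Dx↦Dx/r' in L_f ⇒ L₀.
Integrate: L := L₀·Dx.
L = (36 + 216·x + 432·x^2 + 288·x^3)·Dx - 2·Dx^2 + (1 + 2·x)·Dx^3  (order 3).
h: a_k = 0, -3, 0, 18, 27, -108/5, …
ICs: h(0) = 0, h′(0) = -3, h′′(0) = 0.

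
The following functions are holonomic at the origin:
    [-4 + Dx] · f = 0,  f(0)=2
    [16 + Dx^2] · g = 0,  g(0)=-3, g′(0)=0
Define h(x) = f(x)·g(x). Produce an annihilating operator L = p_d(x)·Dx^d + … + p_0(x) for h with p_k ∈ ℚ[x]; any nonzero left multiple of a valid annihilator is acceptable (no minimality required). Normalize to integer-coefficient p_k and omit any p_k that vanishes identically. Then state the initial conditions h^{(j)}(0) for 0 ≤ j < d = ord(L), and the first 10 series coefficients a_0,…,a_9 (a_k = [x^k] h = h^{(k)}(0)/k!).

L = 32 - 8·Dx + Dx^2  (order 2).
h: a_k = -6, -24, 0, 128, 256, 1024/5, 0, -16384/105, -16384/105, -65536/945, …
ICs: h(0) = -6, h′(0) = -24.

f: a_k = 2, 8, 16, 64/3, 64/3, 256/15, 512/45, 2048/315, 1024/315, 4096/2835, …
g: a_k = -3, 0, 24, 0, -32, 0, 256/15, 0, -512/105, 0, …
h₀=f·g: eliminate ⇒ L₀, order ≤ 1·2.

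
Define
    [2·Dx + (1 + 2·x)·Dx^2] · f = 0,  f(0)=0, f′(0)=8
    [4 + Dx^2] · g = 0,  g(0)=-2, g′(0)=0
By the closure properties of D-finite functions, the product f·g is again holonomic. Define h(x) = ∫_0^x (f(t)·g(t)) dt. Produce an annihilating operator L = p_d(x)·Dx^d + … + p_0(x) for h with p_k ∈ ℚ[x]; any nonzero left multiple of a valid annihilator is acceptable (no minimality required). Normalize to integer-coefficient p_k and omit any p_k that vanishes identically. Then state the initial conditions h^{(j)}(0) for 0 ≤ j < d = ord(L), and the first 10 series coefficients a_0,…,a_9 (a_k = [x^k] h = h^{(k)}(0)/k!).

L = (-48 + 192·x + 1216·x^2 + 2048·x^3 + 1024·x^4)·Dx + (32 + 320·x + 768·x^2 + 512·x^3)·Dx^2 + (160·x + 672·x^2 + 1024·x^3 + 512·x^4)·Dx^3 + (8 + 80·x + 192·x^2 + 128·x^3)·Dx^4 + (3 + 28·x + 92·x^2 + 128·x^3 + 64·x^4)·Dx^5  (order 5).
h: a_k = 0, 0, -8, 16/3, 8/3, 0, -16/5, 32/7, -248/35, 4736/405, …
ICs: h(0) = 0, h′(0) = 0, h′′(0) = -16, h′′′(0) = 32, h′′′′(0) = 64.

f: a_k = 0, 8, -8, 32/3, -16, 128/5, -128/3, 512/7, -128, 2048/9, …
g: a_k = -2, 0, 4, 0, -4/3, 0, 8/45, 0, -4/315, 0, …
f·g: L₀ = L_f ⊗_s L_g, ord ≤ 2·2.
Integrate: L := L₀·Dx.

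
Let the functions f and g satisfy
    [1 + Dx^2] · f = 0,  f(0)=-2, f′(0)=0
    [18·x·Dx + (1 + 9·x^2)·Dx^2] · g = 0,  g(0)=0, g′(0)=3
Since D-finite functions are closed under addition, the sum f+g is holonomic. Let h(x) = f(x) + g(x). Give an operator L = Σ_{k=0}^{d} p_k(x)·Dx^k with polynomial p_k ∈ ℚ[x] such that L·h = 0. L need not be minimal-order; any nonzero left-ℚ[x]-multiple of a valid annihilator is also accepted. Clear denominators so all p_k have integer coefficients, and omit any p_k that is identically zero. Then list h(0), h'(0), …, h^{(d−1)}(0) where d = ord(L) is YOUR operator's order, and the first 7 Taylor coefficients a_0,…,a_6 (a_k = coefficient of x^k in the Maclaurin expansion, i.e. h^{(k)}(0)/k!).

L = (-1926·x + 17820·x^3 + 1458·x^5)·Dx + (-17 + 351·x^2 + 4617·x^4 + 729·x^6)·Dx^2 + (-1926·x + 17820·x^3 + 1458·x^5)·Dx^3 + (-17 + 351·x^2 + 4617·x^4 + 729·x^6)·Dx^4  (order 4).
h: a_k = -2, 3, 1, -9, -1/12, 243/5, 1/360, …
ICs: h(0) = -2, h′(0) = 3, h′′(0) = 2, h′′′(0) = -54.

f: a_k = -2, 0, 1, 0, -1/12, 0, 1/360, …
g: a_k = 0, 3, 0, -9, 0, 243/5, 0, …
L₀ := lclm(L_f,L_g); ord L₀ ≤ 2+2.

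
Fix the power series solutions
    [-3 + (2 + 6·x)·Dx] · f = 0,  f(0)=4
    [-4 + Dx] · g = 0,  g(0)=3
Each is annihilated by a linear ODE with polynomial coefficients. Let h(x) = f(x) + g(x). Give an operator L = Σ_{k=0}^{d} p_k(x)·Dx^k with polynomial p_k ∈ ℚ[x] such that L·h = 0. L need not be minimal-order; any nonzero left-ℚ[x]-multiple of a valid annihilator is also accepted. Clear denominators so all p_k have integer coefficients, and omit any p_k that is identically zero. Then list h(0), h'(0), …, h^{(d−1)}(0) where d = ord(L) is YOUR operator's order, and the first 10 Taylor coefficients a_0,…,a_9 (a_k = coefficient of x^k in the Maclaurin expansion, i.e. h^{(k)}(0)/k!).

f: a_k = 4, 6, -9/2, 27/4, -405/32, 1701/64, -15309/256, 72171/512, -2814669/8192, 14073345/16384, …
g: a_k = 3, 12, 24, 32, 32, 128/5, 256/15, 1024/105, 512/105, 2048/945, …
Sum ⇒ L₀ = lclm(L_f,L_g) in ℚ(x)⟨Dx⟩.
L = (132 + 288·x) + (-73 - 384·x - 576·x^2)·Dx + (10 + 78·x + 144·x^2)·Dx^2  (order 2).
h: a_k = 7, 18, 39/2, 155/4, 619/32, 16697/320, -164099/3840, 8102243/53760, -291345941/860160, 13332865457/15482880, …
ICs: h(0) = 7, h′(0) = 18.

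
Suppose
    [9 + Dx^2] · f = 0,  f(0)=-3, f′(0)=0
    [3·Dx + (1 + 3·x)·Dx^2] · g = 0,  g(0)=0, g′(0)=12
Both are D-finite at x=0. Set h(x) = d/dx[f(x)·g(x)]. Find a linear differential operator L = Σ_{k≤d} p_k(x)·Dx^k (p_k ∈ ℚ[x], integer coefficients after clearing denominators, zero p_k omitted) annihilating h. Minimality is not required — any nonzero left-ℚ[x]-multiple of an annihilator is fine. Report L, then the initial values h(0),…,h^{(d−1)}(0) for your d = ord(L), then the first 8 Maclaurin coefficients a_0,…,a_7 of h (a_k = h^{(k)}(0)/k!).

L = (-675 - 3564·x - 10206·x^2 + 8748·x^3 + 94041·x^4 + 157464·x^5 + 78732·x^6) + (-216 - 864·x + 1620·x^2 + 14580·x^3 + 29160·x^4 + 17496·x^5)·Dx + (-84 - 396·x - 378·x^2 + 5832·x^3 + 23814·x^4 + 34992·x^5 + 17496·x^6)·Dx^2 + (-24 - 96·x + 180·x^2 + 1620·x^3 + 3240·x^4 + 1944·x^5)·Dx^3 + (-1 + 84·x^2 + 540·x^3 + 1485·x^4 + 1944·x^5 + 972·x^6)·Dx^4  (order 4).
h: a_k = -36, 108, 162, 0, -2187/2, 6561/2, -203391/20, 161838/5, …
ICs: h(0) = -36, h′(0) = 108, h′′(0) = 324, h′′′(0) = 0.

f: a_k = -3, 0, 27/2, 0, -81/8, 0, 243/80, 0, …
g: a_k = 0, 12, -18, 36, -81, 972/5, -486, 8748/7, …
Product ⇒ symmetric product L₀, ord ≤ 4.
h₀' ⇒ L via d/dx closure of L₀.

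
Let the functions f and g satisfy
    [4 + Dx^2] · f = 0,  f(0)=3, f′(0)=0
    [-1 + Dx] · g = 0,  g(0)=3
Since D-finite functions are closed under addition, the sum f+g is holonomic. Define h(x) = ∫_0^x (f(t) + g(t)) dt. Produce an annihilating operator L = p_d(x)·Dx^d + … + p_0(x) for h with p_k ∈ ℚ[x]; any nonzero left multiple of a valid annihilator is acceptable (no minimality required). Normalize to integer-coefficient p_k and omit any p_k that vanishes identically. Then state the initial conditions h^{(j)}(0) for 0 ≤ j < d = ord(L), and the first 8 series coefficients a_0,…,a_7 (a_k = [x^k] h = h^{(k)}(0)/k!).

L = -4·Dx + 4·Dx^2 - Dx^3 + Dx^4  (order 4).
h: a_k = 0, 6, 3/2, -3/2, 1/8, 17/40, 1/240, -3/80, …
ICs: h(0) = 0, h′(0) = 6, h′′(0) = 3, h′′′(0) = -9.

f: a_k = 3, 0, -6, 0, 2, 0, -4/15, 0, …
g: a_k = 3, 3, 3/2, 1/2, 1/8, 1/40, 1/240, 1/1680, …
Weyl lclm of L_f,L_g ⇒ L₀ (ord ≤ 3).
Integrate: L := L₀·Dx.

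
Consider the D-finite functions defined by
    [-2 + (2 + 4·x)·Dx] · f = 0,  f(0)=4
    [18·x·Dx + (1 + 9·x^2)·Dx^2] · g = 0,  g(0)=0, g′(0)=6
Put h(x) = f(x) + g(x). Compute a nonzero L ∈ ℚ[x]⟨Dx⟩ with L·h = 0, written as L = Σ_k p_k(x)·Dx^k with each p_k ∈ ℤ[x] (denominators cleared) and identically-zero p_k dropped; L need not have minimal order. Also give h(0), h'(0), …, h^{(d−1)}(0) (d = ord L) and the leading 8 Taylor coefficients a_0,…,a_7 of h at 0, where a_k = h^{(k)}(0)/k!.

L = (-18 - 90·x + 486·x^2 + 486·x^3)·Dx + (-21 - 72·x + 360·x^2 + 1944·x^3 + 1701·x^4)·Dx^2 + (-1 + 16·x + 54·x^2 + 198·x^3 + 567·x^4 + 486·x^5)·Dx^3  (order 3).
h: a_k = 4, 10, -2, -16, -5/2, 1007/10, -21/4, -17265/28, …
ICs: h(0) = 4, h′(0) = 10, h′′(0) = -4.

f: a_k = 4, 4, -2, 2, -5/2, 7/2, -21/4, 33/4, …
g: a_k = 0, 6, 0, -18, 0, 486/5, 0, -4374/7, …
Sum ⇒ L₀ = lclm(L_f,L_g) in ℚ(x)⟨Dx⟩.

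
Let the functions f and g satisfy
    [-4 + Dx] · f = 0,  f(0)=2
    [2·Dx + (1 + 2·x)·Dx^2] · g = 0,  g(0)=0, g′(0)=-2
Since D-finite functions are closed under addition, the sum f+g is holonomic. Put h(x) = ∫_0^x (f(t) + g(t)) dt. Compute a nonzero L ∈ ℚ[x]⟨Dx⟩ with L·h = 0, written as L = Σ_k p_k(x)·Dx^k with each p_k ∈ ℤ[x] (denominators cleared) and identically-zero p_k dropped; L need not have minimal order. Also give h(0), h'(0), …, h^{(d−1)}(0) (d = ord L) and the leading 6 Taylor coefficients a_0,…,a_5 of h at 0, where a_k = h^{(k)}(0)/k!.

f: a_k = 2, 8, 16, 64/3, 64/3, 256/15, …
g: a_k = 0, -2, 2, -8/3, 4, -32/5, …
h₀=f+g: left-lcm gives L₀, ord ≤ 3.
h=∫₀ˣh₀: take L = L₀·Dx.
L = (-32 - 32·x)·Dx^2 + (-4 - 32·x - 32·x^2)·Dx^3 + (3 + 10·x + 8·x^2)·Dx^4  (order 4).
h: a_k = 0, 2, 3, 6, 14/3, 76/15, …
ICs: h(0) = 0, h′(0) = 2, h′′(0) = 6, h′′′(0) = 36.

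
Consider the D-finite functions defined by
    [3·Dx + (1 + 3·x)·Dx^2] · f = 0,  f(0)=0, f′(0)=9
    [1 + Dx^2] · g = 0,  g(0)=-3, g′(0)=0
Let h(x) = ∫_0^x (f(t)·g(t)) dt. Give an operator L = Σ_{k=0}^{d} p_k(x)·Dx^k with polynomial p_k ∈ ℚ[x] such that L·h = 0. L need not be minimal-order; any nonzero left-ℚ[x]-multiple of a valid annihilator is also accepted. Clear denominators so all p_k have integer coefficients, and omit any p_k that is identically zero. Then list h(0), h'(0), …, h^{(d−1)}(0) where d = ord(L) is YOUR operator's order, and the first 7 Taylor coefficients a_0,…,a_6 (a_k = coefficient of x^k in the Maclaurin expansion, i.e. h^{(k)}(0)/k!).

f: a_k = 0, 9, -27/2, 27, -243/4, 729/5, -729/2, …
g: a_k = -3, 0, 3/2, 0, -1/8, 0, 1/240, …
h₀=f·g: eliminate ⇒ L₀, order ≤ 2·2.
h=∫h₀ ⇒ L = L₀·Dx.
L = (-203 - 222·x - 189·x^2 + 432·x^3 + 324·x^4)·Dx + (-84 - 108·x + 648·x^2 + 648·x^3)·Dx^2 + (-208 - 228·x - 54·x^2 + 864·x^3 + 648·x^4)·Dx^3 + (-84 - 108·x + 648·x^2 + 648·x^3)·Dx^4 + (-5 - 6·x + 135·x^2 + 432·x^3 + 324·x^4)·Dx^5  (order 5).
h: a_k = 0, 0, -27/2, 27/2, -135/8, 162/5, -5307/80, …
ICs: h(0) = 0, h′(0) = 0, h′′(0) = -27, h′′′(0) = 81, h′′′′(0) = -405.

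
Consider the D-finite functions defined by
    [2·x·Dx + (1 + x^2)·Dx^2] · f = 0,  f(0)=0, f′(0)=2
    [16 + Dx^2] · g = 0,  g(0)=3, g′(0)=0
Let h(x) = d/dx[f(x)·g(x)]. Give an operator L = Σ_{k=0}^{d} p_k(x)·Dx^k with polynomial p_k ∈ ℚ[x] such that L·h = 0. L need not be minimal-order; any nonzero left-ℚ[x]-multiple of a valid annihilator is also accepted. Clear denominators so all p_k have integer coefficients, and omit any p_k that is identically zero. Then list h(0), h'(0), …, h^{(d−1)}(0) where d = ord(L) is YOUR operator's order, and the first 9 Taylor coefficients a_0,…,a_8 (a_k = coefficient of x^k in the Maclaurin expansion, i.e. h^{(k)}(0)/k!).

L = (32960 + 157056·x^2 + 319424·x^4 + 359424·x^6 + 242688·x^8 + 94208·x^10 + 16384·x^12) + (6752·x + 28736·x^3 + 49120·x^5 + 43520·x^7 + 20480·x^9 + 4096·x^11)·Dx + (3420 + 17320·x^2 + 37356·x^4 + 44272·x^6 + 30848·x^8 + 12032·x^10 + 2048·x^12)·Dx^2 + (422·x + 1796·x^3 + 3070·x^5 + 2720·x^7 + 1280·x^9 + 256·x^11)·Dx^3 + (85 + 469·x^2 + 1087·x^4 + 1363·x^6 + 980·x^8 + 384·x^10 + 64·x^12)·Dx^4  (order 4).
h: a_k = 6, 0, -150, 0, 406, 0, -6922/15, 0, 13058/35, …
ICs: h(0) = 6, h′(0) = 0, h′′(0) = -300, h′′′(0) = 0.

f: a_k = 0, 2, 0, -2/3, 0, 2/5, 0, -2/7, 0, …
g: a_k = 3, 0, -24, 0, 32, 0, -256/15, 0, 512/105, …
Product ⇒ symmetric product L₀, ord ≤ 4.
h=h₀': d/dx-closure on L₀ ⇒ L.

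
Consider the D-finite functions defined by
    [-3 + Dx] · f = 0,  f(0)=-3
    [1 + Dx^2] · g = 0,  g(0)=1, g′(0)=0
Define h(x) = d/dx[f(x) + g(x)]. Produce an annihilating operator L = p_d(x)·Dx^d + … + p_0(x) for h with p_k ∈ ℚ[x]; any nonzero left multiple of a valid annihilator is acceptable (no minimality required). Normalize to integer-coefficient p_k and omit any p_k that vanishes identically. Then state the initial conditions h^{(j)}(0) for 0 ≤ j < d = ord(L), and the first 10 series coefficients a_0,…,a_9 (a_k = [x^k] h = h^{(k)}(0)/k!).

L = 3 - Dx + 3·Dx^2 - Dx^3  (order 3).
h: a_k = -9, -28, -81/2, -121/3, -243/8, -547/30, -729/80, -9841/2520, -6561/4480, -44287/90720, …
ICs: h(0) = -9, h′(0) = -28, h′′(0) = -81.

f: a_k = -3, -9, -27/2, -27/2, -81/8, -243/40, -243/80, -729/560, -2187/4480, -729/4480, …
g: a_k = 1, 0, -1/2, 0, 1/24, 0, -1/720, 0, 1/40320, 0, …
f+g: L₀ = lclm(L_f,L_g), ord ≤ 1+2.
h=h₀': d/dx-closure on L₀ ⇒ L.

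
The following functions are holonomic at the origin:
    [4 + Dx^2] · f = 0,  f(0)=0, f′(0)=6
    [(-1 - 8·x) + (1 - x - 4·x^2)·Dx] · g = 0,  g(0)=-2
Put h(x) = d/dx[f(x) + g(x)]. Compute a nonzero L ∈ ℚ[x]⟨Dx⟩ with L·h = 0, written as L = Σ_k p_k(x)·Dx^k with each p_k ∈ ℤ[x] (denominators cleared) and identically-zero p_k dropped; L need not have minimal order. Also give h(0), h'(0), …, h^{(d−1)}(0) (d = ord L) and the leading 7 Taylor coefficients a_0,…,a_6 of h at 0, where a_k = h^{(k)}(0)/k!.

L = (1472 + 8672·x + 38224·x^2 + 28480·x^3 + 58880·x^4 + 9216·x^5 + 12288·x^6) + (-116 - 892·x + 504·x^2 + 2312·x^3 + 5920·x^4 + 10368·x^5 + 3584·x^6 + 4096·x^7)·Dx + (368 + 2168·x + 9556·x^2 + 7120·x^3 + 14720·x^4 + 2304·x^5 + 3072·x^6)·Dx^2 + (-29 - 223·x + 126·x^2 + 578·x^3 + 1480·x^4 + 2592·x^5 + 896·x^6 + 1024·x^7)·Dx^3  (order 3).
h: a_k = 4, -20, -66, -232, -646, -2172, -92618/15, …
ICs: h(0) = 4, h′(0) = -20, h′′(0) = -132.

f: a_k = 0, 6, 0, -4, 0, 4/5, 0, …
g: a_k = -2, -2, -10, -18, -58, -130, -362, …
Weyl lclm of L_f,L_g ⇒ L₀ (ord ≤ 3).
Differentiate: ansatz ord ≤ ord L₀ ⇒ L.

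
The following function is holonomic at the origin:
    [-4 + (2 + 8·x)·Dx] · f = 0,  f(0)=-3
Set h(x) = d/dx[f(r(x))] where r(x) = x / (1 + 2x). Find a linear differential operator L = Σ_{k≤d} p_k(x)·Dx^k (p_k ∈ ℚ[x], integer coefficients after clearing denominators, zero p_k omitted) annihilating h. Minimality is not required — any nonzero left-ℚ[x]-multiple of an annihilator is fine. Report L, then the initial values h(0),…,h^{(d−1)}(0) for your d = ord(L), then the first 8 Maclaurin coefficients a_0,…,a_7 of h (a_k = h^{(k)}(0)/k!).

f: a_k = -3, -6, 6, -12, 30, -84, 252, -792, …
L₀ from L_f via x↦r, Dx↦r'^{-1}Dx.
h=h₀': d/dx-closure on L₀ ⇒ L.
L = (-6 - 24·x) + (-1 - 8·x - 12·x^2)·Dx  (order 1).
h: a_k = -6, 36, -180, 888, -4500, 23544, -126504, 693360, …
ICs: h(0) = -6.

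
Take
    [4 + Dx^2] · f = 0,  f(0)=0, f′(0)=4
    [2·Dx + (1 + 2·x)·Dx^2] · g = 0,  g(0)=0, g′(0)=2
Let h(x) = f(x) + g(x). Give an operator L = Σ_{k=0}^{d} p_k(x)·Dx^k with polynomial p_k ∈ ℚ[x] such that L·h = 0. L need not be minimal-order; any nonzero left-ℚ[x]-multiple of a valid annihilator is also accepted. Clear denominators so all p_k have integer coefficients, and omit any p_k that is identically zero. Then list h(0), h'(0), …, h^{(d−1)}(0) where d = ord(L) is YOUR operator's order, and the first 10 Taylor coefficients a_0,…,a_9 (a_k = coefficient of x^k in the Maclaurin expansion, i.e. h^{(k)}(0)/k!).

L = (56 + 32·x + 32·x^2)·Dx + (12 + 40·x + 48·x^2 + 32·x^3)·Dx^2 + (14 + 8·x + 8·x^2)·Dx^3 + (3 + 10·x + 12·x^2 + 8·x^3)·Dx^4  (order 4).
h: a_k = 0, 6, -2, 0, -4, 104/15, -32/3, 5744/315, -32, 161288/2835, …
ICs: h(0) = 0, h′(0) = 6, h′′(0) = -4, h′′′(0) = 0.

f: a_k = 0, 4, 0, -8/3, 0, 8/15, 0, -16/315, 0, 8/2835, …
g: a_k = 0, 2, -2, 8/3, -4, 32/5, -32/3, 128/7, -32, 512/9, …
Sum ⇒ L₀ = lclm(L_f,L_g) in ℚ(x)⟨Dx⟩.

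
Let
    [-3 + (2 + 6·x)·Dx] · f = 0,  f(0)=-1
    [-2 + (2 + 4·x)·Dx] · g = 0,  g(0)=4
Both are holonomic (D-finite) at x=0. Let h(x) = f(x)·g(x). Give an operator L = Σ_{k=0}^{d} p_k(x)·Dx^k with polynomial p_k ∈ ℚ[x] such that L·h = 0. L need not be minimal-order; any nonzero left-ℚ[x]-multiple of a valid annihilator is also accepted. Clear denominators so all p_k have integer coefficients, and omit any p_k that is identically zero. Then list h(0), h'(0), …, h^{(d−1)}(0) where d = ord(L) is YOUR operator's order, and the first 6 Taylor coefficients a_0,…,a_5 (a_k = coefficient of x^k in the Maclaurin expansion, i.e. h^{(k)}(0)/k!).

L = (-5 - 12·x) + (2 + 10·x + 12·x^2)·Dx  (order 1).
h: a_k = -4, -10, 1/2, -5/4, 101/32, -515/64, …
ICs: h(0) = -4.

f: a_k = -1, -3/2, 9/8, -27/16, 405/128, -1701/256, …
g: a_k = 4, 4, -2, 2, -5/2, 7/2, …
Sym-product of L_f,L_g gives L₀ (≤ ord 1).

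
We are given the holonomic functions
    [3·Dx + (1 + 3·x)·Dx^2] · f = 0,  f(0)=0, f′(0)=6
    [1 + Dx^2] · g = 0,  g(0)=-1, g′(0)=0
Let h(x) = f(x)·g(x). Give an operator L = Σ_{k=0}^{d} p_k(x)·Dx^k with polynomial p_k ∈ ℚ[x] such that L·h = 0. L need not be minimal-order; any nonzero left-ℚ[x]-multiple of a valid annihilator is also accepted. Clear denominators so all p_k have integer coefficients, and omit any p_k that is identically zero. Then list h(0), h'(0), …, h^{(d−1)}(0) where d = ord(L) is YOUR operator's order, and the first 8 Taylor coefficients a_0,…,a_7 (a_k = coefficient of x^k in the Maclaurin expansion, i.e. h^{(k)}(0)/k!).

f: a_k = 0, 6, -9, 18, -81/2, 486/5, -243, 4374/7, …
g: a_k = -1, 0, 1/2, 0, -1/24, 0, 1/720, 0, …
Product ⇒ symmetric product L₀, ord ≤ 4.
L = (-203 - 222·x - 189·x^2 + 432·x^3 + 324·x^4) + (-84 - 108·x + 648·x^2 + 648·x^3)·Dx + (-208 - 228·x - 54·x^2 + 864·x^3 + 648·x^4)·Dx^2 + (-84 - 108·x + 648·x^2 + 648·x^3)·Dx^3 + (-5 - 6·x + 135·x^2 + 432·x^3 + 324·x^4)·Dx^4  (order 4).
h: a_k = 0, -6, 9, -15, 36, -1769/20, 1785/8, -484679/840, …
ICs: h(0) = 0, h′(0) = -6, h′′(0) = 18, h′′′(0) = -90.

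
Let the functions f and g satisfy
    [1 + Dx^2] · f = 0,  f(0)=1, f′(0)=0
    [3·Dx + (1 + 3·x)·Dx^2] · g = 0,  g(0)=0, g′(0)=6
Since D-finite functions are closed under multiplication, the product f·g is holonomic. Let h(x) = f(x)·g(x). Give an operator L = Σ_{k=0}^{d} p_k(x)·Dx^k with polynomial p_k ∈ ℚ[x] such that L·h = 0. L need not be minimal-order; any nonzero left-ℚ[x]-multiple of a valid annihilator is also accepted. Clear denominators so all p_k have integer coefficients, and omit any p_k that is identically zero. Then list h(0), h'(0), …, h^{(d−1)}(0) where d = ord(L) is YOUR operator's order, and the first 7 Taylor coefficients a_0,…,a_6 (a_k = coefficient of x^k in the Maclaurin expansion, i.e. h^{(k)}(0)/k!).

f: a_k = 1, 0, -1/2, 0, 1/24, 0, -1/720, …
g: a_k = 0, 6, -9, 18, -81/2, 486/5, -243, …
Sym-product of L_f,L_g gives L₀ (≤ ord 4).
L = (-203 - 222·x - 189·x^2 + 432·x^3 + 324·x^4) + (-84 - 108·x + 648·x^2 + 648·x^3)·Dx + (-208 - 228·x - 54·x^2 + 864·x^3 + 648·x^4)·Dx^2 + (-84 - 108·x + 648·x^2 + 648·x^3)·Dx^3 + (-5 - 6·x + 135·x^2 + 432·x^3 + 324·x^4)·Dx^4  (order 4).
h: a_k = 0, 6, -9, 15, -36, 1769/20, -1785/8, …
ICs: h(0) = 0, h′(0) = 6, h′′(0) = -18, h′′′(0) = 90.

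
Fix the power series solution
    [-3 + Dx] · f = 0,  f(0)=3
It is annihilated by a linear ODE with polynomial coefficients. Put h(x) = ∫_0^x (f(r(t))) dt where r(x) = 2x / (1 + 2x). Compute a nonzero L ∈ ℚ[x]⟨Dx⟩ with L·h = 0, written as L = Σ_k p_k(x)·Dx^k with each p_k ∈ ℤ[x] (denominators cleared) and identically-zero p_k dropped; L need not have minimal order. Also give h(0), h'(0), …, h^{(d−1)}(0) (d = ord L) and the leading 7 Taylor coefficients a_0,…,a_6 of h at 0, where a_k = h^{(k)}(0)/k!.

L = -6·Dx + (1 + 4·x + 4·x^2)·Dx^2  (order 2).
h: a_k = 0, 3, 9, 6, -9, 18/5, 42/5, …
ICs: h(0) = 0, h′(0) = 3.

f: a_k = 3, 9, 27/2, 27/2, 81/8, 243/40, 243/80, …
h₀=f(r): pull back L_f along r ⇒ L₀.
h=∫₀ˣh₀: take L = L₀·Dx.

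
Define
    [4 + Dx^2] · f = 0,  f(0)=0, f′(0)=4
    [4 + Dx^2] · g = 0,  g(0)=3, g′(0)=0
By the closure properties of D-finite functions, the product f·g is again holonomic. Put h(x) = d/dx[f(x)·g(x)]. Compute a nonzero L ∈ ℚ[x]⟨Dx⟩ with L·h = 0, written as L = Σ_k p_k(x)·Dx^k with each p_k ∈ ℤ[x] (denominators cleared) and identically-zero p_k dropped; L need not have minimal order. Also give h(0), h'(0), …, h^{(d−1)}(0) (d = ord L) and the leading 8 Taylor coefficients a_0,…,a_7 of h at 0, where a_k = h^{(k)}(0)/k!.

f: a_k = 0, 4, 0, -8/3, 0, 8/15, 0, -16/315, …
g: a_k = 3, 0, -6, 0, 2, 0, -4/15, 0, …
Product ⇒ symmetric product L₀, ord ≤ 4.
h=h₀': d/dx-closure on L₀ ⇒ L.
L = 16 + Dx^2  (order 2).
h: a_k = 12, 0, -96, 0, 128, 0, -1024/15, 0, …
ICs: h(0) = 12, h′(0) = 0.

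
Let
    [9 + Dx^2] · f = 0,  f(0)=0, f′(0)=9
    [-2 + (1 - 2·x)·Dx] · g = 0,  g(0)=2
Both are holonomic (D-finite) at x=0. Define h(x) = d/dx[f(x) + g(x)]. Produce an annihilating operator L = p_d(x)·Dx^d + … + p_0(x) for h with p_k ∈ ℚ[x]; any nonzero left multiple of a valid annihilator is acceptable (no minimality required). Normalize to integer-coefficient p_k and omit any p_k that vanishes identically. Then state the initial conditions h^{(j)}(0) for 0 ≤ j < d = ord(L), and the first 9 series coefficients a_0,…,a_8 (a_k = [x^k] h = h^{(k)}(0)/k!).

f: a_k = 0, 9, 0, -27/2, 0, 243/40, 0, -729/560, 0, …
g: a_k = 2, 4, 8, 16, 32, 64, 128, 256, 512, …
f+g: L₀ = lclm(L_f,L_g), ord ≤ 2+1.
h₀' ⇒ L via d/dx closure of L₀.
L = (684 - 432·x + 432·x^2) + (-99 + 306·x - 324·x^2 + 216·x^3)·Dx + (76 - 48·x + 48·x^2)·Dx^2 + (-11 + 34·x - 36·x^2 + 24·x^3)·Dx^3  (order 3).
h: a_k = 13, 16, 15/2, 128, 2803/8, 768, 142631/80, 4096, 41294241/4480, …
ICs: h(0) = 13, h′(0) = 16, h′′(0) = 15.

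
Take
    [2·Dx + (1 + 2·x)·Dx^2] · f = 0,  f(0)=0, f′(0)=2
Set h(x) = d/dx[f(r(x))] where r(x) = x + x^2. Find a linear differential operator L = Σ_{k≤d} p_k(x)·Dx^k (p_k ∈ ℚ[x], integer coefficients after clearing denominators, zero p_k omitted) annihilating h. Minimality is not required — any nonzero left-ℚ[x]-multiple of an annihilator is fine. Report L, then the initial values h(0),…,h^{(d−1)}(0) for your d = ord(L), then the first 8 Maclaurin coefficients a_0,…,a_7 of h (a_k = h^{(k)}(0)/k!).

f: a_k = 0, 2, -2, 8/3, -4, 32/5, -32/3, 128/7, …
Substitute x→r, Dx→(1/r')Dx; clear ⇒ L₀.
Derive L from L₀ (diff closure).
L = (4·x + 4·x^2) + (1 + 4·x + 6·x^2 + 4·x^3)·Dx  (order 1).
h: a_k = 2, 0, -4, 8, -8, 0, 16, -32, …
ICs: h(0) = 2.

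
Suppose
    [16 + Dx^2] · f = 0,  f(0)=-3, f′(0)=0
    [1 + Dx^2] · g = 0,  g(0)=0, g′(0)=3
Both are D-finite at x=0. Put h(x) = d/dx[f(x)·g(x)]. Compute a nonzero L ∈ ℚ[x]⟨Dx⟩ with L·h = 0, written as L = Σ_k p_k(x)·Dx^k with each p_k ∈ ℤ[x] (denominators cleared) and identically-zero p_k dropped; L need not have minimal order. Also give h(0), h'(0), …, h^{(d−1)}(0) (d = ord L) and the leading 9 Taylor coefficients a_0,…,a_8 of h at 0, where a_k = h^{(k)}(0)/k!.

L = 225 + 34·Dx^2 + Dx^4  (order 4).
h: a_k = -9, 0, 441/2, 0, -4323/8, 0, 37969/80, 0, -138103/640, …
ICs: h(0) = -9, h′(0) = 0, h′′(0) = 441, h′′′(0) = 0.

f: a_k = -3, 0, 24, 0, -32, 0, 256/15, 0, -512/105, …
g: a_k = 0, 3, 0, -1/2, 0, 1/40, 0, -1/1680, 0, …
h₀=f·g: eliminate ⇒ L₀, order ≤ 2·2.
h=h₀': d/dx-closure on L₀ ⇒ L.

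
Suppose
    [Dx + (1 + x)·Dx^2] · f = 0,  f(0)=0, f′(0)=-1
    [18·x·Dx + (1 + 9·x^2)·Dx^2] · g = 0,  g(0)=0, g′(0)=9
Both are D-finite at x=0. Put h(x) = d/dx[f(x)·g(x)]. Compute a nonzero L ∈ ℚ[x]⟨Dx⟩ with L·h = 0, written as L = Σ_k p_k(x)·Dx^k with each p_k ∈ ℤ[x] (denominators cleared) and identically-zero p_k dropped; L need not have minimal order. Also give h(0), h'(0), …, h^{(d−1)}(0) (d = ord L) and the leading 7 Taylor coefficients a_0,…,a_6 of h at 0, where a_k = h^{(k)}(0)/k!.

L = (1368 + 2700·x + 37584·x^2 + 95580·x^3 + 87480·x^4 + 37908·x^5 + 26244·x^7) + (1298 + 9180·x + 54612·x^2 + 194724·x^3 + 324000·x^4 + 271188·x^5 + 102060·x^6 + 78732·x^7 + 91854·x^8)·Dx + (76 + 2848·x + 12096·x^2 + 43992·x^3 + 117288·x^4 + 173016·x^5 + 139968·x^6 + 75816·x^7 + 78732·x^8 + 52488·x^9)·Dx^2 + (37 + 146·x + 901·x^2 + 2808·x^3 + 7362·x^4 + 15228·x^5 + 21546·x^6 + 17496·x^7 + 12393·x^8 + 13122·x^9 + 6561·x^10)·Dx^3  (order 3).
h: a_k = 0, -18, 27/2, 96, -225/4, -4158/5, 9471/20, …
ICs: h(0) = 0, h′(0) = -18, h′′(0) = 27.

f: a_k = 0, -1, 1/2, -1/3, 1/4, -1/5, 1/6, …
g: a_k = 0, 9, 0, -27, 0, 729/5, 0, …
Product ⇒ symmetric product L₀, ord ≤ 4.
Derive L from L₀ (diff closure).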